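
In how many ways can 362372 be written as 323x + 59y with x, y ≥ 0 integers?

19

gcd(323, 59) = 1.
By Bézout, 323·(19) + 59·(-104) = 1.
One solution: (4, 6120).
General: x = 4 + 59t, y = 6120 - 323t.
x ≥ 0 ⇒ t ≥ 0; y ≥ 0 ⇒ t ≤ 18. So t ∈ [0, 18]: 19 solutions.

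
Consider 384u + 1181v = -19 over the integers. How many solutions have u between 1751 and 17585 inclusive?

14

gcd(1181, 384) = 1  (1181 = 3*384 + 29, 384 = 13*29 + 7, 29 = 4*7 + 1, 7 = 7*1).
Back-substituting, 384*(-163) + 1181*(53) = 1.
Scale by -19: particular solution (3097, -1007); reduce u mod 1181: (735, -239).
General solution: u = 735 + 1181t, v = -239 - 384t for integer t.
1751 ≤ 735 + 1181t ≤ 17585 gives t ∈ [1, 14], which is 14 values.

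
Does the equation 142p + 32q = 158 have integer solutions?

yes

gcd(142, 32) = 2  (142 = 4*32 + 14, 32 = 2*14 + 4, 14 = 3*4 + 2, 4 = 2*2).
2 divides 158, so integer solutions exist.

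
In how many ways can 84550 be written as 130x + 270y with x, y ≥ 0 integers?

24

gcd(270, 130) = 10.
By Bézout, 130·(-2) + 270·(1) = 10.
One solution: (19, 304).
General: x = 19 + 27t, y = 304 - 13t.
x ≥ 0 ⇒ t ≥ 0; y ≥ 0 ⇒ t ≤ 23. So t ∈ [0, 23]: 24 solutions.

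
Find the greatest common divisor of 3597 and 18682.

gcd(18682, 3597) = 1  (18682 = 5*3597 + 697, 3597 = 5*697 + 112, 697 = 6*112 + 25, 112 = 4*25 + 12, 25 = 2*12 + 1, 12 = 12*1).

1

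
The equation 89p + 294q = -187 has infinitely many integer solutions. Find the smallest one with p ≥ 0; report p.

gcd(294, 89) = 1  (294 = 3*89 + 27, 89 = 3*27 + 8, 27 = 3*8 + 3, 8 = 2*3 + 2, 3 = 1*2 + 1, 2 = 2*1).
1 divides -187, so solutions exist.
Back-substituting, 89*(-109) + 294*(33) = 1.
Scale by -187/1 = -187: (p₀, q₀) = (20383, -6171).
General solution: p = 20383 + 294t, q = -6171 - 89t for integer t.
p ≥ 0: smallest is 20383 mod 294 = 97 (at t = -69), with q = -30.

97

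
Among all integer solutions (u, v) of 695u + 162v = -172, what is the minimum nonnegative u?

148

gcd(695, 162):
  695 = 4*162 + 47
  162 = 3*47 + 21
  47 = 2*21 + 5
  21 = 4*5 + 1
  5 = 5*1
so gcd(695, 162) = 1.
1 divides -172, so solutions exist.
Back-substitute for Bézout coefficients:
  1 = 21 - 4*5
  ... = 695*(-31) + 162*(133)
Scale by -172/1 = -172: (u₀, v₀) = (5332, -22876).
General solution: u = 5332 + 162t, v = -22876 - 695t for integer t.
u ≥ 0: smallest is 5332 mod 162 = 148 (at t = -32), with v = -636.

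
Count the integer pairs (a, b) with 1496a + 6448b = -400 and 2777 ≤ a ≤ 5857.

gcd(6448, 1496):
  6448 = 4*1496 + 464
  1496 = 3*464 + 104
  464 = 4*104 + 48
  104 = 2*48 + 8
  48 = 6*8
so gcd(6448, 1496) = 8.
Back-substitute for Bézout coefficients:
  8 = 104 - 2*48
  ... = 1496*(125) + 6448*(-29)
Scale by -50: particular solution (-6250, 1450); reduce a mod 806: (198, -46).
General solution: a = 198 + 806t, b = -46 - 187t for integer t.
2777 ≤ 198 + 806t ≤ 5857 gives t ∈ [4, 7], which is 4 values.

4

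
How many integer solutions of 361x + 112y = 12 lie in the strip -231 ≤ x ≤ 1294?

gcd(361, 112) = 1  (361 = 3·112 + 25, 112 = 4·25 + 12, 25 = 2·12 + 1, 12 = 12·1).
Back-substituting, 361·(9) + 112·(-29) = 1.
Scale by 12: particular solution (108, -348); reduce x mod 112: (108, -348).
General solution: x = 108 + 112t, y = -348 - 361t for integer t.
-231 ≤ 108 + 112t ≤ 1294 gives t ∈ [-3, 10], which is 14 values.

14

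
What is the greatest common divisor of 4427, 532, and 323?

19

gcd(4427, 532):
  4427 = 8*532 + 171
  532 = 3*171 + 19
  171 = 9*19
so gcd(4427, 532) = 19.
gcd(19, 323) = 19.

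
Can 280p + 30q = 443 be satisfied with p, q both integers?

no

gcd(280, 30) = 10  (280 = 9×30 + 10, 30 = 3×10).
10 does not divide 443 (remainder 3), so no integer solutions.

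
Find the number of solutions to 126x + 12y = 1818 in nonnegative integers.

gcd(126, 12):
  126 = 10×12 + 6
  12 = 2×6
so gcd(126, 12) = 6.
Back-substitute for Bézout coefficients:
  6 = 126 - 10×12
  ... = 126×(1) + 12×(-10)
Scale by 303: one solution is (303, -3030). Reduce x mod 2: (1, 141).
General: x = 1 + 2t, y = 141 - 21t.
x ≥ 0 ⇒ t ≥ 0; y ≥ 0 ⇒ t ≤ 6. So t ∈ [0, 6]: 7 solutions.

7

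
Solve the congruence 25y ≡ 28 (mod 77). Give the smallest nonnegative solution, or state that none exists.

35

gcd(77, 25) = 1  (77 = 3*25 + 2, 25 = 12*2 + 1, 2 = 2*1).
1 divides 28, so solutions exist.
Back-substituting, 25*(37) + 77*(-12) = 1.
So 25*(37) ≡ 1 (mod 77); multiply by 28: y ≡ 1036 (mod 77).
Smallest nonnegative: y = 1036 mod 77 = 35.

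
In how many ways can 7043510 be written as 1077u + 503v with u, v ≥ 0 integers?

gcd(1077, 503):
  1077 = 2×503 + 71
  503 = 7×71 + 6
  71 = 11×6 + 5
  6 = 1×5 + 1
  5 = 5×1
so gcd(1077, 503) = 1.
Back-substitute for Bézout coefficients:
  1 = 6 - 1×5
  ... = 1077×(-85) + 503×(182)
Scale by 7043510: one solution is (-598698350, 1281918820). Reduce u mod 503: (418, 13108).
General: u = 418 + 503t, v = 13108 - 1077t.
u ≥ 0 ⇒ t ≥ 0; v ≥ 0 ⇒ t ≤ 12. So t ∈ [0, 12]: 13 solutions.

13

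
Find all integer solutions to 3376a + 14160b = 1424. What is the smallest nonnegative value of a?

gcd(14160, 3376) = 16.
16 divides 1424, so solutions exist.
By Bézout, 3376×(151) + 14160×(-36) = 16.
Scale by 1424/16 = 89: (a₀, b₀) = (13439, -3204).
General solution: a = 13439 + 885t, b = -3204 - 211t for integer t.
a ≥ 0: smallest is 13439 mod 885 = 164 (at t = -15), with b = -39.

164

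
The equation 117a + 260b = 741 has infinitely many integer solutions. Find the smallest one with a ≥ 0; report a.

gcd(260, 117) = 13.
13 divides 741, so solutions exist.
By Bézout, 117·(9) + 260·(-4) = 13.
Scale by 741/13 = 57: (a₀, b₀) = (513, -228).
General solution: a = 513 + 20t, b = -228 - 9t for integer t.
a ≥ 0: smallest is 513 mod 20 = 13 (at t = -25), with b = -3.

13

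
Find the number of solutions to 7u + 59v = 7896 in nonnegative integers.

20

gcd(59, 7) = 1  (59 = 8·7 + 3, 7 = 2·3 + 1, 3 = 3·1).
Back-substituting, 7·(17) + 59·(-2) = 1.
Scale by 7896: one solution is (134232, -15792). Reduce u mod 59: (7, 133).
General: u = 7 + 59t, v = 133 - 7t.
u ≥ 0 ⇒ t ≥ 0; v ≥ 0 ⇒ t ≤ 19. So t ∈ [0, 19]: 20 solutions.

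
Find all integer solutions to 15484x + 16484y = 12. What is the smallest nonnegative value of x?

gcd(16484, 15484) = 4  (16484 = 1×15484 + 1000, 15484 = 15×1000 + 484, 1000 = 2×484 + 32, 484 = 15×32 + 4, 32 = 8×4).
4 divides 12, so solutions exist.
Back-substituting, 15484×(511) + 16484×(-480) = 4.
Scale by 12/4 = 3: (x₀, y₀) = (1533, -1440).
General solution: x = 1533 + 4121t, y = -1440 - 3871t for integer t.
x ≥ 0: smallest is 1533 mod 4121 = 1533 (at t = 0), with y = -1440.

1533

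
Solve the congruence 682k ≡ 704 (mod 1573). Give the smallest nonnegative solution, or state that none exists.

gcd(1573, 682) = 11.
11 divides 704, so solutions exist.
By Bézout, 682×(30) + 1573×(-13) = 11.
So 682×(30) ≡ 11 (mod 1573); multiply by 64: k ≡ 1920 (mod 143).
Smallest nonnegative: k = 1920 mod 143 = 61.

61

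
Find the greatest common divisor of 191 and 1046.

1

gcd(1046, 191) = 1  (1046 = 5*191 + 91, 191 = 2*91 + 9, 91 = 10*9 + 1, 9 = 9*1).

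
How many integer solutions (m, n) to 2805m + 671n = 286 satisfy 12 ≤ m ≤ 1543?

25

gcd(2805, 671):
  2805 = 4*671 + 121
  671 = 5*121 + 66
  121 = 1*66 + 55
  66 = 1*55 + 11
  55 = 5*11
so gcd(2805, 671) = 11.
Back-substitute for Bézout coefficients:
  11 = 66 - 1*55
  ... = 2805*(-11) + 671*(46)
Scale by 26: particular solution (-286, 1196); reduce m mod 61: (19, -79).
General solution: m = 19 + 61t, n = -79 - 255t for integer t.
12 ≤ 19 + 61t ≤ 1543 gives t ∈ [0, 24], which is 25 values.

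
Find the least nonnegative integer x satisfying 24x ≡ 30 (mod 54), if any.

8

gcd(54, 24):
  54 = 2·24 + 6
  24 = 4·6
so gcd(54, 24) = 6.
6 divides 30, so solutions exist.
Back-substitute for Bézout coefficients:
  6 = 54 - 2·24
  ... = 24·(-2) + 54·(1)
So 24·(-2) ≡ 6 (mod 54); multiply by 5: x ≡ -10 (mod 9).
Smallest nonnegative: x = -10 mod 9 = 8.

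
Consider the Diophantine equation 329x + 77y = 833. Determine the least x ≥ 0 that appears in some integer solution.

gcd(329, 77):
  329 = 4·77 + 21
  77 = 3·21 + 14
  21 = 1·14 + 7
  14 = 2·7
so gcd(329, 77) = 7.
7 divides 833, so solutions exist.
Back-substitute for Bézout coefficients:
  7 = 21 - 1·14
  ... = 329·(4) + 77·(-17)
Scale by 833/7 = 119: (x₀, y₀) = (476, -2023).
General solution: x = 476 + 11t, y = -2023 - 47t for integer t.
x ≥ 0: smallest is 476 mod 11 = 3 (at t = -43), with y = -2.

3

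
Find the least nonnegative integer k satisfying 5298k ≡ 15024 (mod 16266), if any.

gcd(16266, 5298) = 6.
6 divides 15024, so solutions exist.
By Bézout, 5298×(1268) + 16266×(-413) = 6.
So 5298×(1268) ≡ 6 (mod 16266); multiply by 2504: k ≡ 3175072 (mod 2711).
Smallest nonnegative: k = 3175072 mod 2711 = 491.

491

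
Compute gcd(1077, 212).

gcd(1077, 212) = 1  (1077 = 5*212 + 17, 212 = 12*17 + 8, 17 = 2*8 + 1, 8 = 8*1).

1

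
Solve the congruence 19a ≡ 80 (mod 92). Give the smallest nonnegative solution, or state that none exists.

gcd(92, 19):
  92 = 4*19 + 16
  19 = 1*16 + 3
  16 = 5*3 + 1
  3 = 3*1
so gcd(92, 19) = 1.
1 divides 80, so solutions exist.
Back-substitute for Bézout coefficients:
  1 = 16 - 5*3
  ... = 19*(-29) + 92*(6)
So 19*(-29) ≡ 1 (mod 92); multiply by 80: a ≡ -2320 (mod 92).
Smallest nonnegative: a = -2320 mod 92 = 72.

72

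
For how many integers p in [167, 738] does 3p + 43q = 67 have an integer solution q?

13

gcd(43, 3) = 1  (43 = 14×3 + 1, 3 = 3×1).
Back-substituting, 3×(-14) + 43×(1) = 1.
Scale by 67: particular solution (-938, 67); reduce p mod 43: (8, 1).
General solution: p = 8 + 43t, q = 1 - 3t for integer t.
167 ≤ 8 + 43t ≤ 738 gives t ∈ [4, 16], which is 13 values.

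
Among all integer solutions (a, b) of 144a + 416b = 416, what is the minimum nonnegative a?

gcd(416, 144) = 16  (416 = 2*144 + 128, 144 = 1*128 + 16, 128 = 8*16).
16 divides 416, so solutions exist.
Back-substituting, 144*(3) + 416*(-1) = 16.
Scale by 416/16 = 26: (a₀, b₀) = (78, -26).
General solution: a = 78 + 26t, b = -26 - 9t for integer t.
a ≥ 0: smallest is 78 mod 26 = 0 (at t = -3), with b = 1.

0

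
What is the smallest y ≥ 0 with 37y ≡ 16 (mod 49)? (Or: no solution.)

15

gcd(49, 37):
  49 = 1*37 + 12
  37 = 3*12 + 1
  12 = 12*1
so gcd(49, 37) = 1.
1 divides 16, so solutions exist.
Back-substitute for Bézout coefficients:
  1 = 37 - 3*12
  ... = 37*(4) + 49*(-3)
So 37*(4) ≡ 1 (mod 49); multiply by 16: y ≡ 64 (mod 49).
Smallest nonnegative: y = 64 mod 49 = 15.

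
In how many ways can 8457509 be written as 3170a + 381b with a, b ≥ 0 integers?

7

gcd(3170, 381):
  3170 = 8*381 + 122
  381 = 3*122 + 15
  122 = 8*15 + 2
  15 = 7*2 + 1
  2 = 2*1
so gcd(3170, 381) = 1.
Back-substitute for Bézout coefficients:
  1 = 15 - 7*2
  ... = 3170*(-178) + 381*(1481)
Scale by 8457509: one solution is (-1505436602, 12525570829). Reduce a mod 381: (316, 19569).
General: a = 316 + 381t, b = 19569 - 3170t.
a ≥ 0 ⇒ t ≥ 0; b ≥ 0 ⇒ t ≤ 6. So t ∈ [0, 6]: 7 solutions.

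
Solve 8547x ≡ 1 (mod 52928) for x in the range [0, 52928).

gcd(52928, 8547) = 1.
By Bézout, 8547×(-4341) + 52928×(701) = 1.
So 8547×-4341 ≡ 1 (mod 52928), and -4341 mod 52928 = 48587.

48587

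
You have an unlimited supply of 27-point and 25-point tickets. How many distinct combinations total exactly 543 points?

1

Need nonnegative integers with 27j + 25k = 543.
gcd(27, 25) = 1, and 27·(-12) + 25·(13) = 1.
So (j₀, k₀) = (-6516, 7059); general j = -6516 + 25t, k = 7059 - 27t.
j ≥ 0 ⇒ t ≥ 261; k ≥ 0 ⇒ t ≤ 261. That's 1 value of t.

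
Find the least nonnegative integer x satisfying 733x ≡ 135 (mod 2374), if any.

269

gcd(2374, 733):
  2374 = 3*733 + 175
  733 = 4*175 + 33
  175 = 5*33 + 10
  33 = 3*10 + 3
  10 = 3*3 + 1
  3 = 3*1
so gcd(2374, 733) = 1.
1 divides 135, so solutions exist.
Back-substitute for Bézout coefficients:
  1 = 10 - 3*3
  ... = 733*(-719) + 2374*(222)
So 733*(-719) ≡ 1 (mod 2374); multiply by 135: x ≡ -97065 (mod 2374).
Smallest nonnegative: x = -97065 mod 2374 = 269.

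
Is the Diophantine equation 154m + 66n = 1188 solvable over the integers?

yes

gcd(154, 66) = 22  (154 = 2*66 + 22, 66 = 3*22).
22 divides 1188, so integer solutions exist.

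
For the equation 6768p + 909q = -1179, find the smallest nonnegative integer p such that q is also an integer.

33

gcd(6768, 909):
  6768 = 7·909 + 405
  909 = 2·405 + 99
  405 = 4·99 + 9
  99 = 11·9
so gcd(6768, 909) = 9.
9 divides -1179, so solutions exist.
Back-substitute for Bézout coefficients:
  9 = 405 - 4·99
  ... = 6768·(9) + 909·(-67)
Scale by -1179/9 = -131: (p₀, q₀) = (-1179, 8777).
General solution: p = -1179 + 101t, q = 8777 - 752t for integer t.
p ≥ 0: smallest is -1179 mod 101 = 33 (at t = 12), with q = -247.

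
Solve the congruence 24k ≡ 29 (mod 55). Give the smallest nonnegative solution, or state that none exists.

gcd(55, 24) = 1.
1 divides 29, so solutions exist.
By Bézout, 24*(-16) + 55*(7) = 1.
So 24*(-16) ≡ 1 (mod 55); multiply by 29: k ≡ -464 (mod 55).
Smallest nonnegative: k = -464 mod 55 = 31.

31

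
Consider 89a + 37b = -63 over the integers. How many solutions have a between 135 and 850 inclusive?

gcd(89, 37) = 1  (89 = 2×37 + 15, 37 = 2×15 + 7, 15 = 2×7 + 1, 7 = 7×1).
Back-substituting, 89×(5) + 37×(-12) = 1.
Scale by -63: particular solution (-315, 756); reduce a mod 37: (18, -45).
General solution: a = 18 + 37t, b = -45 - 89t for integer t.
135 ≤ 18 + 37t ≤ 850 gives t ∈ [4, 22], which is 19 values.

19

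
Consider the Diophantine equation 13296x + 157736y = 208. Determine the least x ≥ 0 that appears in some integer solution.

gcd(157736, 13296) = 8  (157736 = 11*13296 + 11480, 13296 = 1*11480 + 1816, 11480 = 6*1816 + 584, 1816 = 3*584 + 64, 584 = 9*64 + 8, 64 = 8*8).
8 divides 208, so solutions exist.
Back-substituting, 13296*(-2432) + 157736*(205) = 8.
Scale by 208/8 = 26: (x₀, y₀) = (-63232, 5330).
General solution: x = -63232 + 19717t, y = 5330 - 1662t for integer t.
x ≥ 0: smallest is -63232 mod 19717 = 15636 (at t = 4), with y = -1318.

15636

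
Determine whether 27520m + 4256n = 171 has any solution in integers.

no

gcd(27520, 4256) = 32.
32 does not divide 171 (remainder 11), so no integer solutions.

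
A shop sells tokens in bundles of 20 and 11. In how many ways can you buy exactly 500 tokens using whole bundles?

3

Need nonnegative integers with 20j + 11k = 500.
gcd(20, 11) = 1, and 20·(5) + 11·(-9) = 1.
So (j₀, k₀) = (2500, -4500); general j = 2500 + 11t, k = -4500 - 20t.
j ≥ 0 ⇒ t ≥ -227; k ≥ 0 ⇒ t ≤ -225. That's 3 values of t.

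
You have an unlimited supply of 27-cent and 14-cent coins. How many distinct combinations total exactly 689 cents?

2

Need nonnegative integers with 27j + 14k = 689.
gcd(27, 14) = 1, and 27·(-1) + 14·(2) = 1.
So (j₀, k₀) = (-689, 1378); general j = -689 + 14t, k = 1378 - 27t.
j ≥ 0 ⇒ t ≥ 50; k ≥ 0 ⇒ t ≤ 51. That's 2 values of t.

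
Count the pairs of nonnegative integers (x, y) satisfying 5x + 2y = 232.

gcd(5, 2):
  5 = 2×2 + 1
  2 = 2×1
so gcd(5, 2) = 1.
Back-substitute for Bézout coefficients:
  1 = 5 - 2×2
  ... = 5×(1) + 2×(-2)
Scale by 232: one solution is (232, -464). Reduce x mod 2: (0, 116).
General: x = 0 + 2t, y = 116 - 5t.
x ≥ 0 ⇒ t ≥ 0; y ≥ 0 ⇒ t ≤ 23. So t ∈ [0, 23]: 24 solutions.

24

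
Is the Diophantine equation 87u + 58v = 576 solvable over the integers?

no

gcd(87, 58) = 29  (87 = 1*58 + 29, 58 = 2*29).
29 does not divide 576 (remainder 25), so no integer solutions.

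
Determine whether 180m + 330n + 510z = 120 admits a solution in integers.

gcd(330, 180) = 30  (330 = 1·180 + 150, 180 = 1·150 + 30, 150 = 5·30).
gcd(30, 510) = 30.
30 divides 120, so integer solutions exist.

yes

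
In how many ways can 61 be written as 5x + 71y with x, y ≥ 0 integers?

0

gcd(71, 5):
  71 = 14×5 + 1
  5 = 5×1
so gcd(71, 5) = 1.
Back-substitute for Bézout coefficients:
  1 = 71 - 14×5
  ... = 5×(-14) + 71×(1)
Scale by 61: one solution is (-854, 61). Reduce x mod 71: (69, -4).
General: x = 69 + 71t, y = -4 - 5t.
x ≥ 0 ⇒ t ≥ 0; y ≥ 0 ⇒ t ≤ -1. So t ∈ [0, -1]: 0 solutions.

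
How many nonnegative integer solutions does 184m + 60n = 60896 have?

gcd(184, 60) = 4.
By Bézout, 184×(1) + 60×(-3) = 4.
One solution: (14, 972).
General: m = 14 + 15t, n = 972 - 46t.
m ≥ 0 ⇒ t ≥ 0; n ≥ 0 ⇒ t ≤ 21. So t ∈ [0, 21]: 22 solutions.

22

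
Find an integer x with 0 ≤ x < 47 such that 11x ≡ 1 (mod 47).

30

gcd(47, 11):
  47 = 4*11 + 3
  11 = 3*3 + 2
  3 = 1*2 + 1
  2 = 2*1
so gcd(47, 11) = 1.
Back-substitute for Bézout coefficients:
  1 = 3 - 1*2
  ... = 11*(-17) + 47*(4)
So 11*-17 ≡ 1 (mod 47), and -17 mod 47 = 30.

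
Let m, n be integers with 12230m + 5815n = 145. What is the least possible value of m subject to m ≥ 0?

165

gcd(12230, 5815) = 5  (12230 = 2·5815 + 600, 5815 = 9·600 + 415, 600 = 1·415 + 185, 415 = 2·185 + 45, 185 = 4·45 + 5, 45 = 9·5).
5 divides 145, so solutions exist.
Back-substituting, 12230·(126) + 5815·(-265) = 5.
Scale by 145/5 = 29: (m₀, n₀) = (3654, -7685).
General solution: m = 3654 + 1163t, n = -7685 - 2446t for integer t.
m ≥ 0: smallest is 3654 mod 1163 = 165 (at t = -3), with n = -347.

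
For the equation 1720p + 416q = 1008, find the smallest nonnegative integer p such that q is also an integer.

18

gcd(1720, 416):
  1720 = 4*416 + 56
  416 = 7*56 + 24
  56 = 2*24 + 8
  24 = 3*8
so gcd(1720, 416) = 8.
8 divides 1008, so solutions exist.
Back-substitute for Bézout coefficients:
  8 = 56 - 2*24
  ... = 1720*(15) + 416*(-62)
Scale by 1008/8 = 126: (p₀, q₀) = (1890, -7812).
General solution: p = 1890 + 52t, q = -7812 - 215t for integer t.
p ≥ 0: smallest is 1890 mod 52 = 18 (at t = -36), with q = -72.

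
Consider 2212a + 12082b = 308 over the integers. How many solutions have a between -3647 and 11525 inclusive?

gcd(12082, 2212):
  12082 = 5×2212 + 1022
  2212 = 2×1022 + 168
  1022 = 6×168 + 14
  168 = 12×14
so gcd(12082, 2212) = 14.
Back-substitute for Bézout coefficients:
  14 = 1022 - 6×168
  ... = 2212×(-71) + 12082×(13)
Scale by 22: particular solution (-1562, 286); reduce a mod 863: (164, -30).
General solution: a = 164 + 863t, b = -30 - 158t for integer t.
-3647 ≤ 164 + 863t ≤ 11525 gives t ∈ [-4, 13], which is 18 values.

18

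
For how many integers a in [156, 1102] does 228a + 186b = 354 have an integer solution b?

gcd(228, 186) = 6  (228 = 1·186 + 42, 186 = 4·42 + 18, 42 = 2·18 + 6, 18 = 3·6).
Back-substituting, 228·(9) + 186·(-11) = 6.
Scale by 59: particular solution (531, -649); reduce a mod 31: (4, -3).
General solution: a = 4 + 31t, b = -3 - 38t for integer t.
156 ≤ 4 + 31t ≤ 1102 gives t ∈ [5, 35], which is 31 values.

31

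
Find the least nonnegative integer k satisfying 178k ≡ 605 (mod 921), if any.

gcd(921, 178) = 1.
1 divides 605, so solutions exist.
By Bézout, 178·(-119) + 921·(23) = 1.
So 178·(-119) ≡ 1 (mod 921); multiply by 605: k ≡ -71995 (mod 921).
Smallest nonnegative: k = -71995 mod 921 = 764.

764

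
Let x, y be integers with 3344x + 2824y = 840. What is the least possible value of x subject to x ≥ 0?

gcd(3344, 2824):
  3344 = 1×2824 + 520
  2824 = 5×520 + 224
  520 = 2×224 + 72
  224 = 3×72 + 8
  72 = 9×8
so gcd(3344, 2824) = 8.
8 divides 840, so solutions exist.
Back-substitute for Bézout coefficients:
  8 = 224 - 3×72
  ... = 3344×(-38) + 2824×(45)
Scale by 840/8 = 105: (x₀, y₀) = (-3990, 4725).
General solution: x = -3990 + 353t, y = 4725 - 418t for integer t.
x ≥ 0: smallest is -3990 mod 353 = 246 (at t = 12), with y = -291.

246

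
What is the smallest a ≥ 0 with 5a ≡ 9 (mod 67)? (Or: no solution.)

42

gcd(67, 5) = 1  (67 = 13·5 + 2, 5 = 2·2 + 1, 2 = 2·1).
1 divides 9, so solutions exist.
Back-substituting, 5·(27) + 67·(-2) = 1.
So 5·(27) ≡ 1 (mod 67); multiply by 9: a ≡ 243 (mod 67).
Smallest nonnegative: a = 243 mod 67 = 42.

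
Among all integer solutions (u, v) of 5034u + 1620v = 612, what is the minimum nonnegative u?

78

gcd(5034, 1620) = 6.
6 divides 612, so solutions exist.
By Bézout, 5034*(-121) + 1620*(376) = 6.
Scale by 612/6 = 102: (u₀, v₀) = (-12342, 38352).
General solution: u = -12342 + 270t, v = 38352 - 839t for integer t.
u ≥ 0: smallest is -12342 mod 270 = 78 (at t = 46), with v = -242.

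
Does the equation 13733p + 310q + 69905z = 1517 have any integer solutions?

gcd(13733, 310):
  13733 = 44·310 + 93
  310 = 3·93 + 31
  93 = 3·31
so gcd(13733, 310) = 31.
gcd(31, 69905) = 31.
31 does not divide 1517 (remainder 29), so no integer solutions.

no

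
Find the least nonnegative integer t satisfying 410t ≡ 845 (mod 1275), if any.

142

gcd(1275, 410):
  1275 = 3*410 + 45
  410 = 9*45 + 5
  45 = 9*5
so gcd(1275, 410) = 5.
5 divides 845, so solutions exist.
Back-substitute for Bézout coefficients:
  5 = 410 - 9*45
  ... = 410*(28) + 1275*(-9)
So 410*(28) ≡ 5 (mod 1275); multiply by 169: t ≡ 4732 (mod 255).
Smallest nonnegative: t = 4732 mod 255 = 142.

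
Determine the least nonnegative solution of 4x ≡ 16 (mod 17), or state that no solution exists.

gcd(17, 4):
  17 = 4·4 + 1
  4 = 4·1
so gcd(17, 4) = 1.
1 divides 16, so solutions exist.
Back-substitute for Bézout coefficients:
  1 = 17 - 4·4
  ... = 4·(-4) + 17·(1)
So 4·(-4) ≡ 1 (mod 17); multiply by 16: x ≡ -64 (mod 17).
Smallest nonnegative: x = -64 mod 17 = 4.

4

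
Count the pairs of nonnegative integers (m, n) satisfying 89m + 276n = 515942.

21

gcd(276, 89):
  276 = 3·89 + 9
  89 = 9·9 + 8
  9 = 1·8 + 1
  8 = 8·1
so gcd(276, 89) = 1.
Back-substitute for Bézout coefficients:
  1 = 9 - 1·8
  ... = 89·(-31) + 276·(10)
Scale by 515942: one solution is (-15994202, 5159420). Reduce m mod 276: (274, 1781).
General: m = 274 + 276t, n = 1781 - 89t.
m ≥ 0 ⇒ t ≥ 0; n ≥ 0 ⇒ t ≤ 20. So t ∈ [0, 20]: 21 solutions.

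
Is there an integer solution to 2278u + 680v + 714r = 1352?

no

gcd(2278, 680) = 34.
gcd(34, 714) = 34.
34 does not divide 1352 (remainder 26), so no integer solutions.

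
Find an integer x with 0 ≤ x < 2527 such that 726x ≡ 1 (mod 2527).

gcd(2527, 726) = 1  (2527 = 3*726 + 349, 726 = 2*349 + 28, 349 = 12*28 + 13, 28 = 2*13 + 2, 13 = 6*2 + 1, 2 = 2*1).
Back-substituting, 726*(-1173) + 2527*(337) = 1.
So 726*-1173 ≡ 1 (mod 2527), and -1173 mod 2527 = 1354.

1354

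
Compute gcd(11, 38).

gcd(38, 11):
  38 = 3·11 + 5
  11 = 2·5 + 1
  5 = 5·1
so gcd(38, 11) = 1.

1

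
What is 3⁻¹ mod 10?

7

gcd(10, 3):
  10 = 3*3 + 1
  3 = 3*1
so gcd(10, 3) = 1.
Back-substitute for Bézout coefficients:
  1 = 10 - 3*3
  ... = 3*(-3) + 10*(1)
So 3*-3 ≡ 1 (mod 10), and -3 mod 10 = 7.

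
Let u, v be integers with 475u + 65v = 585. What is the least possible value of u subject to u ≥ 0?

gcd(475, 65) = 5.
5 divides 585, so solutions exist.
By Bézout, 475×(-3) + 65×(22) = 5.
Scale by 585/5 = 117: (u₀, v₀) = (-351, 2574).
General solution: u = -351 + 13t, v = 2574 - 95t for integer t.
u ≥ 0: smallest is -351 mod 13 = 0 (at t = 27), with v = 9.

0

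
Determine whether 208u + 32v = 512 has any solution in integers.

yes

gcd(208, 32):
  208 = 6*32 + 16
  32 = 2*16
so gcd(208, 32) = 16.
16 divides 512, so integer solutions exist.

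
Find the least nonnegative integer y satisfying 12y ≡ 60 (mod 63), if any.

5

gcd(63, 12) = 3  (63 = 5×12 + 3, 12 = 4×3).
3 divides 60, so solutions exist.
Back-substituting, 12×(-5) + 63×(1) = 3.
So 12×(-5) ≡ 3 (mod 63); multiply by 20: y ≡ -100 (mod 21).
Smallest nonnegative: y = -100 mod 21 = 5.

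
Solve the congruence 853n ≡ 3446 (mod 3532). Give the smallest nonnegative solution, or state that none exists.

gcd(3532, 853):
  3532 = 4*853 + 120
  853 = 7*120 + 13
  120 = 9*13 + 3
  13 = 4*3 + 1
  3 = 3*1
so gcd(3532, 853) = 1.
1 divides 3446, so solutions exist.
Back-substitute for Bézout coefficients:
  1 = 13 - 4*3
  ... = 853*(1089) + 3532*(-263)
So 853*(1089) ≡ 1 (mod 3532); multiply by 3446: n ≡ 3752694 (mod 3532).
Smallest nonnegative: n = 3752694 mod 3532 = 1710.

1710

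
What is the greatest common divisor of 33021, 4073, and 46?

gcd(33021, 4073) = 1.
gcd(1, 46) = 1.

1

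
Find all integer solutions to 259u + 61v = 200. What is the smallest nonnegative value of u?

54

gcd(259, 61) = 1  (259 = 4·61 + 15, 61 = 4·15 + 1, 15 = 15·1).
1 divides 200, so solutions exist.
Back-substituting, 259·(-4) + 61·(17) = 1.
Scale by 200/1 = 200: (u₀, v₀) = (-800, 3400).
General solution: u = -800 + 61t, v = 3400 - 259t for integer t.
u ≥ 0: smallest is -800 mod 61 = 54 (at t = 14), with v = -226.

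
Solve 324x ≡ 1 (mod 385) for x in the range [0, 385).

gcd(385, 324) = 1.
By Bézout, 324·(-101) + 385·(85) = 1.
So 324·-101 ≡ 1 (mod 385), and -101 mod 385 = 284.

284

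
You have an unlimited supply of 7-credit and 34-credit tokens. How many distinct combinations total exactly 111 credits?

Need nonnegative integers with 7j + 34k = 111.
gcd(7, 34) = 1, and 7·(5) + 34·(-1) = 1.
So (j₀, k₀) = (555, -111); general j = 555 + 34t, k = -111 - 7t.
j ≥ 0 ⇒ t ≥ -16; k ≥ 0 ⇒ t ≤ -16. That's 1 value of t.

1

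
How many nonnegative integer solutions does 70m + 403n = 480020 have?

17

gcd(403, 70) = 1.
By Bézout, 70×(190) + 403×(-33) = 1.
One solution: (64, 1180).
General: m = 64 + 403t, n = 1180 - 70t.
m ≥ 0 ⇒ t ≥ 0; n ≥ 0 ⇒ t ≤ 16. So t ∈ [0, 16]: 17 solutions.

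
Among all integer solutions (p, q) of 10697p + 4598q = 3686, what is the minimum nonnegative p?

gcd(10697, 4598) = 19  (10697 = 2·4598 + 1501, 4598 = 3·1501 + 95, 1501 = 15·95 + 76, 95 = 1·76 + 19, 76 = 4·19).
19 divides 3686, so solutions exist.
Back-substituting, 10697·(-49) + 4598·(114) = 19.
Scale by 3686/19 = 194: (p₀, q₀) = (-9506, 22116).
General solution: p = -9506 + 242t, q = 22116 - 563t for integer t.
p ≥ 0: smallest is -9506 mod 242 = 174 (at t = 40), with q = -404.

174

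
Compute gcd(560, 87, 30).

gcd(560, 87) = 1  (560 = 6·87 + 38, 87 = 2·38 + 11, 38 = 3·11 + 5, 11 = 2·5 + 1, 5 = 5·1).
gcd(1, 30) = 1.

1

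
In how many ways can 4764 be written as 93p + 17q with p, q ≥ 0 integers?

3

gcd(93, 17) = 1.
By Bézout, 93×(-2) + 17×(11) = 1.
One solution: (9, 231).
General: p = 9 + 17t, q = 231 - 93t.
p ≥ 0 ⇒ t ≥ 0; q ≥ 0 ⇒ t ≤ 2. So t ∈ [0, 2]: 3 solutions.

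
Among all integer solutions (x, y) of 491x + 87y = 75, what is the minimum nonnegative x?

6

gcd(491, 87):
  491 = 5·87 + 56
  87 = 1·56 + 31
  56 = 1·31 + 25
  31 = 1·25 + 6
  25 = 4·6 + 1
  6 = 6·1
so gcd(491, 87) = 1.
1 divides 75, so solutions exist.
Back-substitute for Bézout coefficients:
  1 = 25 - 4·6
  ... = 491·(14) + 87·(-79)
Scale by 75/1 = 75: (x₀, y₀) = (1050, -5925).
General solution: x = 1050 + 87t, y = -5925 - 491t for integer t.
x ≥ 0: smallest is 1050 mod 87 = 6 (at t = -12), with y = -33.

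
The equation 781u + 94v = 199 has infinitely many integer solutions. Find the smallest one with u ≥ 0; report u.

gcd(781, 94) = 1  (781 = 8·94 + 29, 94 = 3·29 + 7, 29 = 4·7 + 1, 7 = 7·1).
1 divides 199, so solutions exist.
Back-substituting, 781·(13) + 94·(-108) = 1.
Scale by 199/1 = 199: (u₀, v₀) = (2587, -21492).
General solution: u = 2587 + 94t, v = -21492 - 781t for integer t.
u ≥ 0: smallest is 2587 mod 94 = 49 (at t = -27), with v = -405.

49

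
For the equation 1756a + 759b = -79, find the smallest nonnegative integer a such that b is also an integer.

545

gcd(1756, 759) = 1  (1756 = 2·759 + 238, 759 = 3·238 + 45, 238 = 5·45 + 13, 45 = 3·13 + 6, 13 = 2·6 + 1, 6 = 6·1).
1 divides -79, so solutions exist.
Back-substituting, 1756·(118) + 759·(-273) = 1.
Scale by -79/1 = -79: (a₀, b₀) = (-9322, 21567).
General solution: a = -9322 + 759t, b = 21567 - 1756t for integer t.
a ≥ 0: smallest is -9322 mod 759 = 545 (at t = 13), with b = -1261.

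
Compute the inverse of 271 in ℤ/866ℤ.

gcd(866, 271) = 1  (866 = 3·271 + 53, 271 = 5·53 + 6, 53 = 8·6 + 5, 6 = 1·5 + 1, 5 = 5·1).
Back-substituting, 271·(147) + 866·(-46) = 1.
So 271·147 ≡ 1 (mod 866), and 147 mod 866 = 147.

147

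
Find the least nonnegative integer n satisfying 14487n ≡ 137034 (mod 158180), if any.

no solution

gcd(158180, 14487):
  158180 = 10*14487 + 13310
  14487 = 1*13310 + 1177
  13310 = 11*1177 + 363
  1177 = 3*363 + 88
  363 = 4*88 + 11
  88 = 8*11
so gcd(158180, 14487) = 11.
11 does not divide 137034, so the congruence has no solution.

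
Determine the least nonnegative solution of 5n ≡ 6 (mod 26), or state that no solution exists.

gcd(26, 5) = 1.
1 divides 6, so solutions exist.
By Bézout, 5*(-5) + 26*(1) = 1.
So 5*(-5) ≡ 1 (mod 26); multiply by 6: n ≡ -30 (mod 26).
Smallest nonnegative: n = -30 mod 26 = 22.

22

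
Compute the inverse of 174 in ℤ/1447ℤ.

1289

gcd(1447, 174):
  1447 = 8*174 + 55
  174 = 3*55 + 9
  55 = 6*9 + 1
  9 = 9*1
so gcd(1447, 174) = 1.
Back-substitute for Bézout coefficients:
  1 = 55 - 6*9
  ... = 174*(-158) + 1447*(19)
So 174*-158 ≡ 1 (mod 1447), and -158 mod 1447 = 1289.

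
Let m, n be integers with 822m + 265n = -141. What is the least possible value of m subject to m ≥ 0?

142

gcd(822, 265) = 1.
1 divides -141, so solutions exist.
By Bézout, 822×(108) + 265×(-335) = 1.
Scale by -141/1 = -141: (m₀, n₀) = (-15228, 47235).
General solution: m = -15228 + 265t, n = 47235 - 822t for integer t.
m ≥ 0: smallest is -15228 mod 265 = 142 (at t = 58), with n = -441.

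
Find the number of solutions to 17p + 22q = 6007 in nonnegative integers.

16

gcd(22, 17) = 1.
By Bézout, 17·(-9) + 22·(7) = 1.
One solution: (13, 263).
General: p = 13 + 22t, q = 263 - 17t.
p ≥ 0 ⇒ t ≥ 0; q ≥ 0 ⇒ t ≤ 15. So t ∈ [0, 15]: 16 solutions.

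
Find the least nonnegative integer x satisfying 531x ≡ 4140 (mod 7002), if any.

gcd(7002, 531) = 9.
9 divides 4140, so solutions exist.
By Bézout, 531×(211) + 7002×(-16) = 9.
So 531×(211) ≡ 9 (mod 7002); multiply by 460: x ≡ 97060 (mod 778).
Smallest nonnegative: x = 97060 mod 778 = 588.

588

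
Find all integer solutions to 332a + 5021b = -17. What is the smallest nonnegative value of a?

741

gcd(5021, 332) = 1  (5021 = 15*332 + 41, 332 = 8*41 + 4, 41 = 10*4 + 1, 4 = 4*1).
1 divides -17, so solutions exist.
Back-substituting, 332*(-1225) + 5021*(81) = 1.
Scale by -17/1 = -17: (a₀, b₀) = (20825, -1377).
General solution: a = 20825 + 5021t, b = -1377 - 332t for integer t.
a ≥ 0: smallest is 20825 mod 5021 = 741 (at t = -4), with b = -49.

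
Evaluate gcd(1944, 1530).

18

gcd(1944, 1530):
  1944 = 1×1530 + 414
  1530 = 3×414 + 288
  414 = 1×288 + 126
  288 = 2×126 + 36
  126 = 3×36 + 18
  36 = 2×18
so gcd(1944, 1530) = 18.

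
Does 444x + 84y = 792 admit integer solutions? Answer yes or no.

yes

gcd(444, 84) = 12  (444 = 5×84 + 24, 84 = 3×24 + 12, 24 = 2×12).
12 divides 792, so integer solutions exist.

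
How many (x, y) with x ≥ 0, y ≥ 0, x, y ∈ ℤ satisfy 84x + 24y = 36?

0

gcd(84, 24) = 12.
By Bézout, 84×(1) + 24×(-3) = 12.
One solution: (1, -2).
General: x = 1 + 2t, y = -2 - 7t.
x ≥ 0 ⇒ t ≥ 0; y ≥ 0 ⇒ t ≤ -1. So t ∈ [0, -1]: 0 solutions.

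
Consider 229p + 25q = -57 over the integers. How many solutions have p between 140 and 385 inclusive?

gcd(229, 25):
  229 = 9×25 + 4
  25 = 6×4 + 1
  4 = 4×1
so gcd(229, 25) = 1.
Back-substitute for Bézout coefficients:
  1 = 25 - 6×4
  ... = 229×(-6) + 25×(55)
Scale by -57: particular solution (342, -3135); reduce p mod 25: (17, -158).
General solution: p = 17 + 25t, q = -158 - 229t for integer t.
140 ≤ 17 + 25t ≤ 385 gives t ∈ [5, 14], which is 10 values.

10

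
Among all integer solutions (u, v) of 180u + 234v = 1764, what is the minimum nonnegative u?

gcd(234, 180) = 18  (234 = 1·180 + 54, 180 = 3·54 + 18, 54 = 3·18).
18 divides 1764, so solutions exist.
Back-substituting, 180·(4) + 234·(-3) = 18.
Scale by 1764/18 = 98: (u₀, v₀) = (392, -294).
General solution: u = 392 + 13t, v = -294 - 10t for integer t.
u ≥ 0: smallest is 392 mod 13 = 2 (at t = -30), with v = 6.

2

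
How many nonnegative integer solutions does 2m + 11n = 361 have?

gcd(11, 2) = 1.
By Bézout, 2·(-5) + 11·(1) = 1.
One solution: (10, 31).
General: m = 10 + 11t, n = 31 - 2t.
m ≥ 0 ⇒ t ≥ 0; n ≥ 0 ⇒ t ≤ 15. So t ∈ [0, 15]: 16 solutions.

16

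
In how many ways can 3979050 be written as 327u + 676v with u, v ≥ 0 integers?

gcd(676, 327):
  676 = 2×327 + 22
  327 = 14×22 + 19
  22 = 1×19 + 3
  19 = 6×3 + 1
  3 = 3×1
so gcd(676, 327) = 1.
Back-substitute for Bézout coefficients:
  1 = 19 - 6×3
  ... = 327×(215) + 676×(-104)
Scale by 3979050: one solution is (855495750, -413821200). Reduce u mod 676: (174, 5802).
General: u = 174 + 676t, v = 5802 - 327t.
u ≥ 0 ⇒ t ≥ 0; v ≥ 0 ⇒ t ≤ 17. So t ∈ [0, 17]: 18 solutions.

18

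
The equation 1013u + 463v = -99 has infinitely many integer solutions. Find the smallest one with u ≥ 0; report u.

gcd(1013, 463):
  1013 = 2·463 + 87
  463 = 5·87 + 28
  87 = 3·28 + 3
  28 = 9·3 + 1
  3 = 3·1
so gcd(1013, 463) = 1.
1 divides -99, so solutions exist.
Back-substitute for Bézout coefficients:
  1 = 28 - 9·3
  ... = 1013·(-149) + 463·(326)
Scale by -99/1 = -99: (u₀, v₀) = (14751, -32274).
General solution: u = 14751 + 463t, v = -32274 - 1013t for integer t.
u ≥ 0: smallest is 14751 mod 463 = 398 (at t = -31), with v = -871.

398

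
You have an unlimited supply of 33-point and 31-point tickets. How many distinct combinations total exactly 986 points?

1

Need nonnegative integers with 33j + 31k = 986.
gcd(33, 31) = 1, and 33·(-15) + 31·(16) = 1.
So (j₀, k₀) = (-14790, 15776); general j = -14790 + 31t, k = 15776 - 33t.
j ≥ 0 ⇒ t ≥ 478; k ≥ 0 ⇒ t ≤ 478. That's 1 value of t.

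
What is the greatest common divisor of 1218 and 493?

29

gcd(1218, 493) = 29  (1218 = 2·493 + 232, 493 = 2·232 + 29, 232 = 8·29).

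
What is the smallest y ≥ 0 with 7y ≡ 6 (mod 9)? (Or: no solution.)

gcd(9, 7) = 1  (9 = 1·7 + 2, 7 = 3·2 + 1, 2 = 2·1).
1 divides 6, so solutions exist.
Back-substituting, 7·(4) + 9·(-3) = 1.
So 7·(4) ≡ 1 (mod 9); multiply by 6: y ≡ 24 (mod 9).
Smallest nonnegative: y = 24 mod 9 = 6.

6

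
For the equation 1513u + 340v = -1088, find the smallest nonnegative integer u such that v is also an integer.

gcd(1513, 340) = 17  (1513 = 4*340 + 153, 340 = 2*153 + 34, 153 = 4*34 + 17, 34 = 2*17).
17 divides -1088, so solutions exist.
Back-substituting, 1513*(9) + 340*(-40) = 17.
Scale by -1088/17 = -64: (u₀, v₀) = (-576, 2560).
General solution: u = -576 + 20t, v = 2560 - 89t for integer t.
u ≥ 0: smallest is -576 mod 20 = 4 (at t = 29), with v = -21.

4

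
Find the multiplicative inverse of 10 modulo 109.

11

gcd(109, 10):
  109 = 10×10 + 9
  10 = 1×9 + 1
  9 = 9×1
so gcd(109, 10) = 1.
Back-substitute for Bézout coefficients:
  1 = 10 - 1×9
  ... = 10×(11) + 109×(-1)
So 10×11 ≡ 1 (mod 109), and 11 mod 109 = 11.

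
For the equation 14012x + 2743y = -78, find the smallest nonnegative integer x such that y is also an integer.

gcd(14012, 2743) = 1.
1 divides -78, so solutions exist.
By Bézout, 14012*(1293) + 2743*(-6605) = 1.
Scale by -78/1 = -78: (x₀, y₀) = (-100854, 515190).
General solution: x = -100854 + 2743t, y = 515190 - 14012t for integer t.
x ≥ 0: smallest is -100854 mod 2743 = 637 (at t = 37), with y = -3254.

637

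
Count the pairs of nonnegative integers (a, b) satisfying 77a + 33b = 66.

gcd(77, 33) = 11  (77 = 2*33 + 11, 33 = 3*11).
Back-substituting, 77*(1) + 33*(-2) = 11.
Scale by 6: one solution is (6, -12). Reduce a mod 3: (0, 2).
General: a = 0 + 3t, b = 2 - 7t.
a ≥ 0 ⇒ t ≥ 0; b ≥ 0 ⇒ t ≤ 0. So t ∈ [0, 0]: 1 solution.

1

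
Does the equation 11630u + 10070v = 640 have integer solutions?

gcd(11630, 10070) = 10.
10 divides 640, so integer solutions exist.

yes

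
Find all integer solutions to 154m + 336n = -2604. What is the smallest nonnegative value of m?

18

gcd(336, 154) = 14  (336 = 2×154 + 28, 154 = 5×28 + 14, 28 = 2×14).
14 divides -2604, so solutions exist.
Back-substituting, 154×(11) + 336×(-5) = 14.
Scale by -2604/14 = -186: (m₀, n₀) = (-2046, 930).
General solution: m = -2046 + 24t, n = 930 - 11t for integer t.
m ≥ 0: smallest is -2046 mod 24 = 18 (at t = 86), with n = -16.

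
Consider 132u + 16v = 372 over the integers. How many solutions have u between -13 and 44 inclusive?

14

gcd(132, 16):
  132 = 8×16 + 4
  16 = 4×4
so gcd(132, 16) = 4.
Back-substitute for Bézout coefficients:
  4 = 132 - 8×16
  ... = 132×(1) + 16×(-8)
Scale by 93: particular solution (93, -744); reduce u mod 4: (1, 15).
General solution: u = 1 + 4t, v = 15 - 33t for integer t.
-13 ≤ 1 + 4t ≤ 44 gives t ∈ [-3, 10], which is 14 values.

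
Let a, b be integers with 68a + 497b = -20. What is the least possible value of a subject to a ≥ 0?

gcd(497, 68):
  497 = 7*68 + 21
  68 = 3*21 + 5
  21 = 4*5 + 1
  5 = 5*1
so gcd(497, 68) = 1.
1 divides -20, so solutions exist.
Back-substitute for Bézout coefficients:
  1 = 21 - 4*5
  ... = 68*(-95) + 497*(13)
Scale by -20/1 = -20: (a₀, b₀) = (1900, -260).
General solution: a = 1900 + 497t, b = -260 - 68t for integer t.
a ≥ 0: smallest is 1900 mod 497 = 409 (at t = -3), with b = -56.

409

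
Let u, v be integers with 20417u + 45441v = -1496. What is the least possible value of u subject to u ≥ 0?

gcd(45441, 20417) = 17  (45441 = 2*20417 + 4607, 20417 = 4*4607 + 1989, 4607 = 2*1989 + 629, 1989 = 3*629 + 102, 629 = 6*102 + 17, 102 = 6*17).
17 divides -1496, so solutions exist.
Back-substituting, 20417*(-434) + 45441*(195) = 17.
Scale by -1496/17 = -88: (u₀, v₀) = (38192, -17160).
General solution: u = 38192 + 2673t, v = -17160 - 1201t for integer t.
u ≥ 0: smallest is 38192 mod 2673 = 770 (at t = -14), with v = -346.

770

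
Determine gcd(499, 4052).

1

gcd(4052, 499):
  4052 = 8·499 + 60
  499 = 8·60 + 19
  60 = 3·19 + 3
  19 = 6·3 + 1
  3 = 3·1
so gcd(4052, 499) = 1.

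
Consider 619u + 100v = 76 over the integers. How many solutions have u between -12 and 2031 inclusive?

21

gcd(619, 100) = 1.
By Bézout, 619×(-21) + 100×(130) = 1.
Particular solution: (4, -24).
General solution: u = 4 + 100t, v = -24 - 619t for integer t.
-12 ≤ 4 + 100t ≤ 2031 gives t ∈ [0, 20], which is 21 values.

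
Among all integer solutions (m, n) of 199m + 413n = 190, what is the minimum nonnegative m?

gcd(413, 199) = 1  (413 = 2*199 + 15, 199 = 13*15 + 4, 15 = 3*4 + 3, 4 = 1*3 + 1, 3 = 3*1).
1 divides 190, so solutions exist.
Back-substituting, 199*(110) + 413*(-53) = 1.
Scale by 190/1 = 190: (m₀, n₀) = (20900, -10070).
General solution: m = 20900 + 413t, n = -10070 - 199t for integer t.
m ≥ 0: smallest is 20900 mod 413 = 250 (at t = -50), with n = -120.

250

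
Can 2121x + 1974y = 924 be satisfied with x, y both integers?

gcd(2121, 1974):
  2121 = 1*1974 + 147
  1974 = 13*147 + 63
  147 = 2*63 + 21
  63 = 3*21
so gcd(2121, 1974) = 21.
21 divides 924, so integer solutions exist.

yes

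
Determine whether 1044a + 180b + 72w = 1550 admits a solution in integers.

no

gcd(1044, 180) = 36  (1044 = 5*180 + 144, 180 = 1*144 + 36, 144 = 4*36).
gcd(36, 72) = 36.
36 does not divide 1550 (remainder 2), so no integer solutions.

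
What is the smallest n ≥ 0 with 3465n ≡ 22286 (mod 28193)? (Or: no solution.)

1292

gcd(28193, 3465):
  28193 = 8·3465 + 473
  3465 = 7·473 + 154
  473 = 3·154 + 11
  154 = 14·11
so gcd(28193, 3465) = 11.
11 divides 22286, so solutions exist.
Back-substitute for Bézout coefficients:
  11 = 473 - 3·154
  ... = 3465·(-179) + 28193·(22)
So 3465·(-179) ≡ 11 (mod 28193); multiply by 2026: n ≡ -362654 (mod 2563).
Smallest nonnegative: n = -362654 mod 2563 = 1292.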